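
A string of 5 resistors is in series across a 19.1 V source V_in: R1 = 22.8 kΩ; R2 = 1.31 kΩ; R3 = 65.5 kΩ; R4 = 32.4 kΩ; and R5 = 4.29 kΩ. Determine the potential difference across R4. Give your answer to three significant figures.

ΣR = 22.8 + 1.31 + 65.5 + 32.4 + 4.29 = 126.3 kΩ.
V = V_in · R/ΣR = 19.1 × 0.2565 = 4.900 V.

V ≈ 4.90 V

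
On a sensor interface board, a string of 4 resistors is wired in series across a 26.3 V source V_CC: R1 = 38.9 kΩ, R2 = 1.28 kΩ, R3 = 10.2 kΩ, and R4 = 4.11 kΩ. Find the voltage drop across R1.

Series total: ΣR = 38.9 + 1.28 + 10.2 + 4.11 = 54.49 kΩ.
Voltage divider: V = V_CC · (38.90 / 54.49) = 26.3 × 0.7139 = 18.78 V.

V ≈ 18.8 V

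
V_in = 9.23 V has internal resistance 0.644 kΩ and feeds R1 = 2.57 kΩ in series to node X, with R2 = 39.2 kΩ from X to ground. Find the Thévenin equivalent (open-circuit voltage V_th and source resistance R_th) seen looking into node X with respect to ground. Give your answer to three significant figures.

V_th ≈ 8.53 V, R_th ≈ 2.97 kΩ

R1' = 0.644 + 2.57 = 3.214 kΩ (source resistance + R1).
V_th is the unloaded tap voltage: V_in · R2/(R1'+R2) = 9.23 × 0.9242 = 8.531 V.
Zeroing V_in shorts the top of R1' to ground, so R_th = R1' ‖ R2 = 2.970 kΩ.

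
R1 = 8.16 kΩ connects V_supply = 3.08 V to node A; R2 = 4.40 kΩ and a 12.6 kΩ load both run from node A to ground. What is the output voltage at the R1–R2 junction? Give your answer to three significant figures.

R2 ‖ R_L = (4.40 × 12.6)/(4.40 + 12.6) = 3.261 kΩ.
Then V_out = V_supply · R2'/(R1 + R2') = 3.08 × 3.261/11.42 = 0.8795 V.

V_out ≈ 0.879 V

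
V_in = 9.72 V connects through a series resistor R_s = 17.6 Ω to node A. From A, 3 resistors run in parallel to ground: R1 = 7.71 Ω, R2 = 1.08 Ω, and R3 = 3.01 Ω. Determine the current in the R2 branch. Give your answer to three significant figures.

Parallel bank: R_p = 1/(1/7.71 + 1/1.08 + 1/3.01) = 0.7205 Ω.
Node voltage V_A = V_in · R_p/(R_s + R_p) = 9.72 × 0.03933 = 0.3823 V.
Branch current I = V_A/R2 = 0.3823/1.08 = 0.3540 A.

I ≈ 0.354 A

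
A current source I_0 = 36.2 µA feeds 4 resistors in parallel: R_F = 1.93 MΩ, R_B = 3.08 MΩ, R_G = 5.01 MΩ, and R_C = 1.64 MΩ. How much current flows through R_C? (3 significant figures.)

Conductances: ΣG = 1/1.93 + 1/3.08 + 1/5.01 + 1/1.64 = 1.652 (1/MΩ).
R_C takes the fraction G_k/ΣG = 0.6098/1.652 = 0.3691, so I = 36.2 × 0.3691 = 13.36 µA.

I ≈ 13.4 µA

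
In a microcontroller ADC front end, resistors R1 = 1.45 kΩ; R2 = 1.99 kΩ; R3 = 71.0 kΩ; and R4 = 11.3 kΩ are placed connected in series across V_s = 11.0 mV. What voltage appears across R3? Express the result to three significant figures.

V ≈ 9.11 mV

Series total: ΣR = 1.45 + 1.99 + 71.0 + 11.3 = 85.74 kΩ.
V = V_s · R/ΣR = 11.0 × 0.8281 = 9.109 mV.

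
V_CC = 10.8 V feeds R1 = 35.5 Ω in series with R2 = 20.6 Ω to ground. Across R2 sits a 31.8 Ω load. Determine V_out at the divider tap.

First combine the lower leg with the load: R2 ‖ R_L = 12.50 Ω.
Voltage divider with the loaded lower leg: V_out = 10.8 × 12.50/(35.5 + 12.50) = 10.8 × 0.2604 = 2.813 V.

V_out ≈ 2.81 V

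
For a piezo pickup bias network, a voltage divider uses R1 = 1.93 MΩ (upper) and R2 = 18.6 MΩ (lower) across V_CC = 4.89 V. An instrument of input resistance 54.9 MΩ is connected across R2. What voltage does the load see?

R2 ‖ R_L = (18.6 × 54.9)/(18.6 + 54.9) = 13.89 MΩ.
Now apply the divider: V_out = 4.89 × 0.8780 = 4.294 V.

V_out ≈ 4.29 V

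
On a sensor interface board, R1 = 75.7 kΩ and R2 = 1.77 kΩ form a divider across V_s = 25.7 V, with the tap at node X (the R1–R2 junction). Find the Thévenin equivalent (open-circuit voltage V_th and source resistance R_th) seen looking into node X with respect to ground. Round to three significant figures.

V_th ≈ 0.587 V, R_th ≈ 1.73 kΩ

With X open, the divider is unloaded: V_th = 25.7 × 1.77/77.47 = 0.5872 V.
With V_s suppressed (replaced by a short), R_th = R1 ‖ R2 = (75.70 × 1.77)/(75.70 + 1.77) = 1.730 kΩ.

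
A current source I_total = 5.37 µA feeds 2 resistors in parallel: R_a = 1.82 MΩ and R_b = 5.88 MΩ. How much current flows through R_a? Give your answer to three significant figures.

With just two branches, the current splits inversely with resistance.
So I = 5.37 × 5.88/7.700 = 4.101 µA.

I ≈ 4.10 µA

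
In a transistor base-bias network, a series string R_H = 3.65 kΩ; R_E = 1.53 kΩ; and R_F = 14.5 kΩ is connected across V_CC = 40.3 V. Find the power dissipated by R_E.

Series current I = V_CC/ΣR = 40.3/19.68 = 2.048 mA.
V(R_E) = I·R = 3.133 V; P = V·I = 3.133 × 2.048 = 6.416 mW.

P ≈ 6.42 mW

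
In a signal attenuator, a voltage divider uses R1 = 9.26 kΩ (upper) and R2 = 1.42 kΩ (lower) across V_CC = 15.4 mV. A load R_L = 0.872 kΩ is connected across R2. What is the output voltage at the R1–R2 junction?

R2 ‖ R_L = (1.42 × 0.872)/(1.42 + 0.872) = 0.5402 kΩ.
Now apply the divider: V_out = 15.4 × 0.05513 = 0.8489 mV.
(Unloaded it would be 2.05 mV; the load pulls it down.)

V_out ≈ 0.849 mV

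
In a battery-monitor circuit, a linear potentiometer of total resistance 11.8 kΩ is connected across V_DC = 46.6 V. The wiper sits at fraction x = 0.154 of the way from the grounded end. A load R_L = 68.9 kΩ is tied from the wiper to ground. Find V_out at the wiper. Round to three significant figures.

Split the track: R_lower = x·R_p = 1.817 kΩ, R_upper = (1−x)·R_p = 9.983 kΩ.
Lower segment in parallel with the load: 1.817 ‖ 68.9 = 1.771 kΩ.
V_out = 46.6 × 1.771/(9.983 + 1.771) = 7.020 V.
(Unloaded: V_out = x·V_DC = 7.18 V.)

V_out ≈ 7.02 V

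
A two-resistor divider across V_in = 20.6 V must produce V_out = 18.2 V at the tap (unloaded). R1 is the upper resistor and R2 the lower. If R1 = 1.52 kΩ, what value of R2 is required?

R2 ≈ 11.5 kΩ

Required fraction k = V_out/V_in = 0.8835.
R2 = R1 · 0.8835/(1 − 0.8835) = 11.53 kΩ.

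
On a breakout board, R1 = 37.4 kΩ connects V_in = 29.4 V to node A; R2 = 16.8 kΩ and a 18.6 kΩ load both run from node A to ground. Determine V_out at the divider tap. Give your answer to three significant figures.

V_out ≈ 5.61 V

The load sits in parallel with R2, giving an effective lower resistance R2' = R2·R_L/(R2+R_L) = 8.827 kΩ.
Now apply the divider: V_out = 29.4 × 0.1910 = 5.614 V.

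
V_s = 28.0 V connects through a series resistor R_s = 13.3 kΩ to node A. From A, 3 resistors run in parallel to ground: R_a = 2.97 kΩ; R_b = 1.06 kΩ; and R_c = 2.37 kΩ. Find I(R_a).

Equivalent of the parallel group: R_p = 0.5875 kΩ.
Node voltage V_A = V_s · R_p/(R_s + R_p) = 28.0 × 0.04231 = 1.185 V.
Branch current I = V_A/R_a = 1.185/2.97 = 0.3988 mA.
(Check via current divider: I_total = 2.016 mA; share G_k/ΣG = 0.1978 → same result.)

I ≈ 0.399 mA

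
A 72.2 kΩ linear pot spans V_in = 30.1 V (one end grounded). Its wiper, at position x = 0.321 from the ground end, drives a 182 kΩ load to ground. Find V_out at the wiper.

The pot divides into 49.02 kΩ above the wiper and 23.18 kΩ below.
R_L loads the lower segment: effective lower R = 20.56 kΩ.
Then V_out = V_in · 20.56/(49.02 + 20.56) = 8.893 V.

V_out ≈ 8.89 V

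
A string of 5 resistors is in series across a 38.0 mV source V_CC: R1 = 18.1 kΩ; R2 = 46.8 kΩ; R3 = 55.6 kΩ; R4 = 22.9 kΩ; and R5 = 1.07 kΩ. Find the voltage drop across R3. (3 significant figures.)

V ≈ 14.6 mV

Series total: ΣR = 18.1 + 46.8 + 55.6 + 22.9 + 1.07 = 144.5 kΩ.
Voltage divider: V = V_CC · (55.60 / 144.5) = 38.0 × 0.3849 = 14.62 mV.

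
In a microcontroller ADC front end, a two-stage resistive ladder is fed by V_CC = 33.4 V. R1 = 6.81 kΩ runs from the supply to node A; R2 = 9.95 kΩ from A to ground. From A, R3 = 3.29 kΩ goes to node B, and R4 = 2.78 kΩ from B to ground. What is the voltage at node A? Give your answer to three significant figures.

V_A ≈ 11.9 V

Node A sees R2 in parallel with the series input of stage 2, R3 + R4 = 6.070 kΩ.
R2 ‖ (R3+R4) = 3.770 kΩ.
So V_A = 33.4 × 0.3563 = 11.90 V.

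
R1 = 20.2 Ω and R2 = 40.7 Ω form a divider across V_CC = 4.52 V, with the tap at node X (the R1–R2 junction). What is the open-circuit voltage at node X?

With X open, the divider is unloaded: V_th = 4.52 × 40.7/60.90 = 3.021 V.

V_th ≈ 3.02 V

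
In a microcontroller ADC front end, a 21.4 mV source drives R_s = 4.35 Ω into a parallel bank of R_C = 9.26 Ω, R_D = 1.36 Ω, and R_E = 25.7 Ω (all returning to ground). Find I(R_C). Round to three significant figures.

I ≈ 0.478 mA

Parallel bank: R_p = 1/(1/9.26 + 1/1.36 + 1/25.7) = 1.134 Ω.
Node voltage V_A = V_in · R_p/(R_s + R_p) = 21.4 × 0.2067 = 4.424 mV.
I(R_C) = V_A / R_C = 4.424/9.26 = 0.4777 mA.
(Equivalently: I_total = 3.903 mA, then current-divider fraction G_k/ΣG = 0.1224.)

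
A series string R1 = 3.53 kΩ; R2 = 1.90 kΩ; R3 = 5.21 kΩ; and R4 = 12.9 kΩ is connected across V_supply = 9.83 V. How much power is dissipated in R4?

P ≈ 2.25 mW

ΣR = 23.54 kΩ → I = 9.83/23.54 = 0.4176 mA.
P(R4) = I²·R4 = (0.4176)² × 12.9 = 2.249 mW.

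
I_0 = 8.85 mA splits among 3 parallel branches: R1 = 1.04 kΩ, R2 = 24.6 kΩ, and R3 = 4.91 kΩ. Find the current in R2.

Total conductance ΣG = 1/1.04 + 1/24.6 + 1/4.91 = 1.206 (units of 1/kΩ).
By the current-divider rule, I = I_0 · G_k/ΣG = 8.85 × 0.03371 = 0.2983 mA.

I ≈ 0.298 mA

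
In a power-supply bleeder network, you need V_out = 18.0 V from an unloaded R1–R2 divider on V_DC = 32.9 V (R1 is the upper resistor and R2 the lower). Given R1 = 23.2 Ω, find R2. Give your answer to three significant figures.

R2 ≈ 28.0 Ω

V_out/V_DC = R2/(R1+R2) = 0.5471.
So R2 = R1 · V_out/(V_DC − V_out) = 23.2 × 18.0/(32.9 − 18.0) = 23.2 × 1.208 = 28.03 Ω.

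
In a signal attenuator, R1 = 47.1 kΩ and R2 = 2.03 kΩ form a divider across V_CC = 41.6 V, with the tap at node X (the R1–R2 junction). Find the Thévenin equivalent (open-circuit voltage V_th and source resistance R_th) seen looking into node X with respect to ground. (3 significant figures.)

V_th ≈ 1.72 V, R_th ≈ 1.95 kΩ

Open-circuit (no load on X): V_th = V_CC · R2/(R1 + R2) = 41.6 × 2.03/(47.10 + 2.03) = 1.719 V.
Looking into X with the source shorted: R_th = R1·R2/(R1+R2) = 47.10 × 2.03/49.13 = 1.946 kΩ.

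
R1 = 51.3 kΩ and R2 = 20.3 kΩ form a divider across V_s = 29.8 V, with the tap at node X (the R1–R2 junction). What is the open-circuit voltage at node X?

V_th ≈ 8.45 V

Open-circuit (no load on X): V_th = V_s · R2/(R1 + R2) = 29.8 × 20.3/(51.30 + 20.3) = 8.449 V.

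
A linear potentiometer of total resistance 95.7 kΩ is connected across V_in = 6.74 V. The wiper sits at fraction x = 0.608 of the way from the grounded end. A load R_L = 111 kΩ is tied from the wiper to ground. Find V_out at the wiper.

Lower segment x·R_p = 58.19 kΩ; upper segment (1−x)·R_p = 37.51 kΩ.
Lower segment in parallel with the load: 58.19 ‖ 111 = 38.17 kΩ.
Loaded-divider output: V_out = 6.74 × 0.5044 = 3.399 V.

V_out ≈ 3.40 V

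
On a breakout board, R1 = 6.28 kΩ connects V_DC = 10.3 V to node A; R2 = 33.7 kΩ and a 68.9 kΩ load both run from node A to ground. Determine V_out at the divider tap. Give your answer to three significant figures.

The load sits in parallel with R2, giving an effective lower resistance R2' = R2·R_L/(R2+R_L) = 22.63 kΩ.
Voltage divider with the loaded lower leg: V_out = 10.3 × 22.63/(6.28 + 22.63) = 10.3 × 0.7828 = 8.063 V.

V_out ≈ 8.06 V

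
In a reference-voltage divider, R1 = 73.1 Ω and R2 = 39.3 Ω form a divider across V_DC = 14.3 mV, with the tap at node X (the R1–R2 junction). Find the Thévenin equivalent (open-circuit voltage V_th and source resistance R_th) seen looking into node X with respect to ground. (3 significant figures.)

V_th is the unloaded tap voltage: V_DC · R2/(R1+R2) = 14.3 × 0.3496 = 5.000 mV.
With V_DC suppressed (replaced by a short), R_th = R1 ‖ R2 = (73.10 × 39.3)/(73.10 + 39.3) = 25.56 Ω.

V_th ≈ 5.00 mV, R_th ≈ 25.6 Ω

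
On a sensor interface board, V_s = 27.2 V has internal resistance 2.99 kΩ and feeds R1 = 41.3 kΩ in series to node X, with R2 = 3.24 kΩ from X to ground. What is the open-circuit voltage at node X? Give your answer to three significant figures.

R1' = 2.99 + 41.3 = 44.29 kΩ (source resistance + R1).
V_th is the unloaded tap voltage: V_s · R2/(R1'+R2) = 27.2 × 0.06817 = 1.854 V.

V_th ≈ 1.85 V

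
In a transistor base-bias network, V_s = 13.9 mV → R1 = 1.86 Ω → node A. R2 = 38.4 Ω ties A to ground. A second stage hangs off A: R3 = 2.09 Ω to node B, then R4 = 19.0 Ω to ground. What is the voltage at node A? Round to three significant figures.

The second stage (R3 + R4 = 21.09 Ω) loads node A in parallel with R2.
R2 ‖ (R3+R4) = 13.61 Ω.
So V_A = 13.9 × 0.8798 = 12.23 mV.

V_A ≈ 12.2 mV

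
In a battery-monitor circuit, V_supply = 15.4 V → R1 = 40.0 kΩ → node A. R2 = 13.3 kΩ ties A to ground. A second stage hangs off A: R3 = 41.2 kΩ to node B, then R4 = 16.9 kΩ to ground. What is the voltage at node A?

Looking into the second stage from A: R3 + R4 = 58.10 kΩ appears in parallel with R2.
R2 ‖ (R3+R4) = 10.82 kΩ.
First divider: V_A = V_supply · 10.82/(40.0 + 10.82) = 3.279 V.

V_A ≈ 3.28 V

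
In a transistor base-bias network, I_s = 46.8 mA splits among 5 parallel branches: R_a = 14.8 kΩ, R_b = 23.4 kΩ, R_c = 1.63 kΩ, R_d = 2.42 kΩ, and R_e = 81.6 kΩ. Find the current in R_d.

I ≈ 16.8 mA

Total conductance ΣG = 1/14.8 + 1/23.4 + 1/1.63 + 1/2.42 + 1/81.6 = 1.149 (units of 1/kΩ).
By the current-divider rule, I = I_s · G_k/ΣG = 46.8 × 0.3596 = 16.83 mA.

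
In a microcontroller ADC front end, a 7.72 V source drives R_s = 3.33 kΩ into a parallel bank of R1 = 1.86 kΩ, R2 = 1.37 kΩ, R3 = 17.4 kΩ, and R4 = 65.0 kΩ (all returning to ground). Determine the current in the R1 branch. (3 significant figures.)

I ≈ 0.760 mA

Combine the parallel branches: R_p = (1/1.86 + 1/1.37 + 1/17.4 + 1/65.0)⁻¹ = 0.7460 kΩ.
V_A by voltage divider: V_A = 7.72 × 0.7460/(3.33 + 0.7460) = 1.413 V.
Branch current I = V_A/R1 = 1.413/1.86 = 0.7597 mA.
(Equivalently: I_total = 1.894 mA, then current-divider fraction G_k/ΣG = 0.4011.)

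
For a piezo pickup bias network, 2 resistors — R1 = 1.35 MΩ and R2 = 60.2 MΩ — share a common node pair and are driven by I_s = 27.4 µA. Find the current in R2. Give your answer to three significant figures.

Two-branch current divider: I_k = I_s · R_other/(R_1 + R_2).
So I = 27.4 × 1.35/61.55 = 0.6010 µA.

I ≈ 0.601 µA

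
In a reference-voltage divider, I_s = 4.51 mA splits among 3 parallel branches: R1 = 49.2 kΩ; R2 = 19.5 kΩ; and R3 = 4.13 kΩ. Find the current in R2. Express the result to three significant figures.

Total conductance ΣG = 1/49.2 + 1/19.5 + 1/4.13 = 0.3137 (units of 1/kΩ).
Current divider: I(R2) = I_s · G_k/ΣG = 4.51 × (0.05128/0.3137) = 4.51 × 0.1635 = 0.7372 mA.

I ≈ 0.737 mA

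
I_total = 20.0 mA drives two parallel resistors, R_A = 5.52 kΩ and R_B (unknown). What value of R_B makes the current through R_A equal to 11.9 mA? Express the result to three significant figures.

R_B ≈ 8.11 kΩ

The fraction through R_A equals R_B/(R_A+R_B).
With f = 0.5950, R_B = R_A · f/(1−f) = 5.52 × 1.469 = 8.110 kΩ.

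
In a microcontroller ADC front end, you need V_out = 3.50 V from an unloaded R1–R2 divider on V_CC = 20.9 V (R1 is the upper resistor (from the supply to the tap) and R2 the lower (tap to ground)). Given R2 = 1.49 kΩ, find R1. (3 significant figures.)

V_out/V_CC = R2/(R1+R2) = 0.1675.
R1 = R2·(1/k − 1) = 1.49 × 4.971 = 7.407 kΩ.

R1 ≈ 7.41 kΩ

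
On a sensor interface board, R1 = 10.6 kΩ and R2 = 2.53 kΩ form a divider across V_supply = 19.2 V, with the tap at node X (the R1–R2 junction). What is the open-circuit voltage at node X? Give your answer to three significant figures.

V_th ≈ 3.70 V

With X open, the divider is unloaded: V_th = 19.2 × 2.53/13.13 = 3.700 V.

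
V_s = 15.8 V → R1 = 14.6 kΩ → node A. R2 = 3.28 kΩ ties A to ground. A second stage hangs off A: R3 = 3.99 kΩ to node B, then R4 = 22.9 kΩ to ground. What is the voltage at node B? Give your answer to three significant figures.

V_B ≈ 2.24 V

Node A sees R2 in parallel with the series input of stage 2, R3 + R4 = 26.89 kΩ.
R2 ‖ (R3+R4) = 2.923 kΩ.
V_A = 15.8 × 2.923/(14.6 + 2.923) = 2.636 V.
V_B = V_A × 0.8516 = 2.245 V.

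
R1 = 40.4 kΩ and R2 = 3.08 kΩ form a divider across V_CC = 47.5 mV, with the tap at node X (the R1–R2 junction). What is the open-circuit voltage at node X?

V_th ≈ 3.36 mV

With X open, the divider is unloaded: V_th = 47.5 × 3.08/43.48 = 3.365 mV.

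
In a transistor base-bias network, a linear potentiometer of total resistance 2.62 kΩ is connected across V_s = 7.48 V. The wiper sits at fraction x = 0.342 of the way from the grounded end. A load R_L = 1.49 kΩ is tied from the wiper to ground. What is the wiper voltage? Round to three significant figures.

Lower segment x·R_p = 0.8960 kΩ; upper segment (1−x)·R_p = 1.724 kΩ.
R_L loads the lower segment: effective lower R = 0.5595 kΩ.
Then V_out = V_s · 0.5595/(1.724 + 0.5595) = 1.833 V.

V_out ≈ 1.83 V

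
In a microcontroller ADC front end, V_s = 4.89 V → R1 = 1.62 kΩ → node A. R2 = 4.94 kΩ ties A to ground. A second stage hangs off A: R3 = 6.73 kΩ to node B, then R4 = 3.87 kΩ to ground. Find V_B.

V_B ≈ 1.21 V

Looking into the second stage from A: R3 + R4 = 10.60 kΩ appears in parallel with R2.
Effective lower resistance at A: R2 ‖ 10.60 = 3.370 kΩ.
V_A = 4.89 × 3.370/(1.62 + 3.370) = 3.302 V.
V_B = V_A × 0.3651 = 1.206 V.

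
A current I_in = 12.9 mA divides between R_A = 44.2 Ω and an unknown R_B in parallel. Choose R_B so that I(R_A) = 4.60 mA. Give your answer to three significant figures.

R_B ≈ 24.5 Ω

In a two-way split, I_A/I_in = R_B/(R_A + R_B).
With f = 0.3566, R_B = R_A · f/(1−f) = 44.2 × 0.5542 = 24.50 Ω.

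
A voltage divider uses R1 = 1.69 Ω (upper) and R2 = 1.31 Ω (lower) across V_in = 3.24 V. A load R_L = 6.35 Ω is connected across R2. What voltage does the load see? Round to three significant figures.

V_out ≈ 1.27 V

R2 ‖ R_L = (1.31 × 6.35)/(1.31 + 6.35) = 1.086 Ω.
Then V_out = V_in · R2'/(R1 + R2') = 3.24 × 1.086/2.776 = 1.267 V.
(Unloaded it would be 1.41 V; the load pulls it down.)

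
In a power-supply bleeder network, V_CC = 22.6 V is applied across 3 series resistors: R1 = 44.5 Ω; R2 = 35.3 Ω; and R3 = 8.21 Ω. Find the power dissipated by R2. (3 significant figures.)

P ≈ 2.33 W

ΣR = 88.01 Ω → I = 22.6/88.01 = 0.2568 A.
P = I²R = 0.06594 × 35.3 = 2.328 W.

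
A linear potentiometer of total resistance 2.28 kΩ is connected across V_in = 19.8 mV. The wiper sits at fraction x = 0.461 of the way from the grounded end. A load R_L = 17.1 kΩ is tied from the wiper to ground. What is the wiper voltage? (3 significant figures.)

V_out ≈ 8.84 mV

Lower segment x·R_p = 1.051 kΩ; upper segment (1−x)·R_p = 1.229 kΩ.
R_L loads the lower segment: effective lower R = 0.9902 kΩ.
Loaded-divider output: V_out = 19.8 × 0.4462 = 8.835 mV.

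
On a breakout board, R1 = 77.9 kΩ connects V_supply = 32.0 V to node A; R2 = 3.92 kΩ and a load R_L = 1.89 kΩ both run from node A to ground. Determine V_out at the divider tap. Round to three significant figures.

V_out ≈ 0.515 V

R2 ‖ R_L = (3.92 × 1.89)/(3.92 + 1.89) = 1.275 kΩ.
Then V_out = V_supply · R2'/(R1 + R2') = 32.0 × 1.275/79.18 = 0.5154 V.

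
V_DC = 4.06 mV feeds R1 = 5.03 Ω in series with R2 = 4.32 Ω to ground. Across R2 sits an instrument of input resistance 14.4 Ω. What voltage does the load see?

V_out ≈ 1.62 mV

R2 ‖ R_L = (4.32 × 14.4)/(4.32 + 14.4) = 3.323 Ω.
Then V_out = V_DC · R2'/(R1 + R2') = 4.06 × 3.323/8.353 = 1.615 mV.
(Unloaded it would be 1.88 mV; the load pulls it down.)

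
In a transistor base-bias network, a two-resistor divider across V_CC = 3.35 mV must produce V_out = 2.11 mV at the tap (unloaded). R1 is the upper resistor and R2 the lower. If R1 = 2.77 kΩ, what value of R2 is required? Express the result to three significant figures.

R2 ≈ 4.71 kΩ

Required fraction k = V_out/V_CC = 0.6299.
So R2 = R1 · V_out/(V_CC − V_out) = 2.77 × 2.11/(3.35 − 2.11) = 2.77 × 1.702 = 4.713 kΩ.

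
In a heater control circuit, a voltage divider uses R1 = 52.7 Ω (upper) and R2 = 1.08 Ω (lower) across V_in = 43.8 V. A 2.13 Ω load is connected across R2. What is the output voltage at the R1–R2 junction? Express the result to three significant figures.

R2 ‖ R_L = (1.08 × 2.13)/(1.08 + 2.13) = 0.7166 Ω.
Voltage divider with the loaded lower leg: V_out = 43.8 × 0.7166/(52.7 + 0.7166) = 43.8 × 0.01342 = 0.5876 V.

V_out ≈ 0.588 V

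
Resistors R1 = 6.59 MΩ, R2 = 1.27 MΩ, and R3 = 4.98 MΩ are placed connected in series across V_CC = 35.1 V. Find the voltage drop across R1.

Total series resistance ΣR = 6.59 + 1.27 + 4.98 = 12.84 MΩ.
V = V_CC · R/ΣR = 35.1 × 0.5132 = 18.01 V.

V ≈ 18.0 V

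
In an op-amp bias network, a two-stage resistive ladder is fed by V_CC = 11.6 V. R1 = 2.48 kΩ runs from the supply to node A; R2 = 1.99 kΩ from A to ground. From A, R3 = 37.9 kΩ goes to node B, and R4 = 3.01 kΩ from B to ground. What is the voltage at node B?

V_B ≈ 0.370 V

Looking into the second stage from A: R3 + R4 = 40.91 kΩ appears in parallel with R2.
Effective lower resistance at A: R2 ‖ 40.91 = 1.898 kΩ.
So V_A = 11.6 × 0.4335 = 5.028 V.
Then the unloaded second divider: V_B = V_A × R4/(R3+R4) = 5.028 × 0.07358 = 0.3700 V.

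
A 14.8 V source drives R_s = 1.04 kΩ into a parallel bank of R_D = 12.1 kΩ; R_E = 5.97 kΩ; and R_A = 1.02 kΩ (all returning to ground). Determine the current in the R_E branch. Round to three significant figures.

Parallel bank: R_p = 1/(1/12.1 + 1/5.97 + 1/1.02) = 0.8127 kΩ.
V_A by voltage divider: V_A = 14.8 × 0.8127/(1.04 + 0.8127) = 6.492 V.
I(R_E) = V_A / R_E = 6.492/5.97 = 1.087 mA.
(Check via current divider: I_total = 7.989 mA; share G_k/ΣG = 0.1361 → same result.)

I ≈ 1.09 mA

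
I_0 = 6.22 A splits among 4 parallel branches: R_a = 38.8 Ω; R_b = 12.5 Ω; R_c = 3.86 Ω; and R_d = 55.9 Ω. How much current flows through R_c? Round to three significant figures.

ΣG = 1/38.8 + 1/12.5 + 1/3.86 + 1/55.9 = 0.3827.
Current divider: I(R_c) = I_0 · G_k/ΣG = 6.22 × (0.2591/0.3827) = 6.22 × 0.6769 = 4.210 A.

I ≈ 4.21 A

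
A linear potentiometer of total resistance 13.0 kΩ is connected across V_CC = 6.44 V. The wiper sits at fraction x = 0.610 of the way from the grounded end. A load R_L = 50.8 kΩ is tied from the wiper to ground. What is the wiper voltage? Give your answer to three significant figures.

V_out ≈ 3.70 V

The pot divides into 5.070 kΩ above the wiper and 7.930 kΩ below.
R_L loads the lower segment: effective lower R = 6.859 kΩ.
Loaded-divider output: V_out = 6.44 × 0.5750 = 3.703 V.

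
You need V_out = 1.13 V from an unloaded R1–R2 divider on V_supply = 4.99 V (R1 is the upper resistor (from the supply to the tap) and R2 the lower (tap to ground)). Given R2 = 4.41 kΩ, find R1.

R1 ≈ 15.1 kΩ

V_out/V_supply = R2/(R1+R2) = 0.2265.
Rearranging, R1 = R2·(1−k)/k = 4.41 × 3.416 = 15.06 kΩ.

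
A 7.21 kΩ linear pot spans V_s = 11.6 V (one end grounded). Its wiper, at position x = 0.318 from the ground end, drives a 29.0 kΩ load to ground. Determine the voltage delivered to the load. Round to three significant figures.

V_out ≈ 3.50 V

The pot divides into 4.917 kΩ above the wiper and 2.293 kΩ below.
Lower segment in parallel with the load: 2.293 ‖ 29.0 = 2.125 kΩ.
V_out = 11.6 × 2.125/(4.917 + 2.125) = 3.500 V.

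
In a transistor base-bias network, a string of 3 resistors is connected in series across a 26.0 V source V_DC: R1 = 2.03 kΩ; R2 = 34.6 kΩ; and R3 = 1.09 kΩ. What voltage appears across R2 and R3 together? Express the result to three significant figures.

Total series resistance ΣR = 2.03 + 34.6 + 1.09 = 37.72 kΩ.
R_{R2..R3} = 34.6 + 1.09 = 35.69 kΩ.
By the voltage-divider rule, V = 26.0 × 35.69/37.72 = 24.60 V.

V ≈ 24.6 V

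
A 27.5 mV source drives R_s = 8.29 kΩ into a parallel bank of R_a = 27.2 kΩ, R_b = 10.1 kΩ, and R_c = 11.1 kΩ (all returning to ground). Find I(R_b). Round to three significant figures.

Combine the parallel branches: R_p = (1/27.2 + 1/10.1 + 1/11.1)⁻¹ = 4.427 kΩ.
Node voltage V_A = V_in · R_p/(R_s + R_p) = 27.5 × 0.3481 = 9.574 mV.
I(R_b) = V_A / R_b = 9.574/10.1 = 0.9479 µA.

I ≈ 0.948 µA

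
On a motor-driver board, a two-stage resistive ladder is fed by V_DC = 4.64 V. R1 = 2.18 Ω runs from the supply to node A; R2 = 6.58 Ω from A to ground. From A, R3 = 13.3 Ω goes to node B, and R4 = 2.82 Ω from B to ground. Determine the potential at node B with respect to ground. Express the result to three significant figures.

The second stage (R3 + R4 = 16.12 Ω) loads node A in parallel with R2.
Effective lower resistance at A: R2 ‖ 16.12 = 4.673 Ω.
So V_A = 4.64 × 0.6819 = 3.164 V.
Stage 2 is unloaded, so V_B = V_A · R4/(R3+R4) = 3.164 × 2.82/16.12 = 0.5535 V.

V_B ≈ 0.553 V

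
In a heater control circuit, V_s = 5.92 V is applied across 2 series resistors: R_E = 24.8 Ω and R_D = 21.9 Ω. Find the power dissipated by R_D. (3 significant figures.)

P ≈ 0.352 W

Series current I = V_s/ΣR = 5.92/46.70 = 0.1268 A.
V(R_D) = I·R = 2.776 V; P = V·I = 2.776 × 0.1268 = 0.3519 W.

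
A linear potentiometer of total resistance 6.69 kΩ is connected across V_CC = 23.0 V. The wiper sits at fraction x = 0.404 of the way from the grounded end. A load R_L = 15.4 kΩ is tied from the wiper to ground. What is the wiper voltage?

Lower segment x·R_p = 2.703 kΩ; upper segment (1−x)·R_p = 3.987 kΩ.
Lower segment in parallel with the load: 2.703 ‖ 15.4 = 2.299 kΩ.
V_out = 23.0 × 2.299/(3.987 + 2.299) = 8.412 V.
(Unloaded: V_out = x·V_CC = 9.29 V.)

V_out ≈ 8.41 V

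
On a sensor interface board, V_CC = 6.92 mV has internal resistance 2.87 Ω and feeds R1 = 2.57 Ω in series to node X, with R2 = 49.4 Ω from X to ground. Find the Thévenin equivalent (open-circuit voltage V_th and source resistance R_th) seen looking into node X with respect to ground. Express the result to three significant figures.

V_th ≈ 6.23 mV, R_th ≈ 4.90 Ω

R1' = 2.87 + 2.57 = 5.440 Ω (source resistance + R1).
Open-circuit (no load on X): V_th = V_CC · R2/(R1' + R2) = 6.92 × 49.4/(5.440 + 49.4) = 6.234 mV.
Zeroing V_CC shorts the top of R1' to ground, so R_th = R1' ‖ R2 = 4.900 Ω.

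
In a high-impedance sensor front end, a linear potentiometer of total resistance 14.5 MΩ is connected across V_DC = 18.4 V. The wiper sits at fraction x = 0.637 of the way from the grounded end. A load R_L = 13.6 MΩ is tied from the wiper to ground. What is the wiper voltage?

The pot divides into 5.263 MΩ above the wiper and 9.236 MΩ below.
Lower segment in parallel with the load: 9.236 ‖ 13.6 = 5.501 MΩ.
Then V_out = V_DC · 5.501/(5.263 + 5.501) = 9.403 V.

V_out ≈ 9.40 V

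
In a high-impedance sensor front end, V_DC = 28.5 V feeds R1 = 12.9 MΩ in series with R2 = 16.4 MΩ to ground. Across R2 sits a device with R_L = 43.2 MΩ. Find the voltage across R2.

R2 ‖ R_L = (16.4 × 43.2)/(16.4 + 43.2) = 11.89 MΩ.
Now apply the divider: V_out = 28.5 × 0.4796 = 13.67 V.
(Unloaded it would be 16.0 V; the load pulls it down.)

V_out ≈ 13.7 V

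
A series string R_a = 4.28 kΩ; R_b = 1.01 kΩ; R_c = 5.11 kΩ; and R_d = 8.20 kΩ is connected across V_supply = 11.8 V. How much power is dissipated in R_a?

ΣR = 18.60 kΩ → I = 11.8/18.60 = 0.6344 mA.
V(R_a) = I·R = 2.715 V; P = V·I = 2.715 × 0.6344 = 1.723 mW.

P ≈ 1.72 mW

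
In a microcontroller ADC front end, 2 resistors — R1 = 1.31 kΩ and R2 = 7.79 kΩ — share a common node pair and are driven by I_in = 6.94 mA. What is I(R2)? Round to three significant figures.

Two-branch current divider: I_k = I_in · R_other/(R_1 + R_2).
So I = 6.94 × 1.31/9.100 = 0.9991 mA.

I ≈ 0.999 mA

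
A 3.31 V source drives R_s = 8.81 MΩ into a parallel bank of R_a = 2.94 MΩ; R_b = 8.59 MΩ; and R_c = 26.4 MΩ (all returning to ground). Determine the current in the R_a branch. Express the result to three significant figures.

Combine the parallel branches: R_p = (1/2.94 + 1/8.59 + 1/26.4)⁻¹ = 2.023 MΩ.
V_A by voltage divider: V_A = 3.31 × 2.023/(8.81 + 2.023) = 0.6180 V.
Branch current I = V_A/R_a = 0.6180/2.94 = 0.2102 µA.
(Equivalently: I_total = 0.3056 µA, then current-divider fraction G_k/ΣG = 0.6879.)

I ≈ 0.210 µA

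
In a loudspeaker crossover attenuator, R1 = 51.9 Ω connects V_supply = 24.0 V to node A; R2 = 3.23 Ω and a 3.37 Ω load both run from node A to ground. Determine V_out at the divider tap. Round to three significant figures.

V_out ≈ 0.739 V

R2 ‖ R_L = (3.23 × 3.37)/(3.23 + 3.37) = 1.649 Ω.
Voltage divider with the loaded lower leg: V_out = 24.0 × 1.649/(51.9 + 1.649) = 24.0 × 0.03080 = 0.7392 V.
(Unloaded it would be 1.41 V; the load pulls it down.)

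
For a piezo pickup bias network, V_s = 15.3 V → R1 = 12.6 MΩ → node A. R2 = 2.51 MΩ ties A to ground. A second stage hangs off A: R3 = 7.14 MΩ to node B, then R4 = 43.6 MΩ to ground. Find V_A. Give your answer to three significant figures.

V_A ≈ 2.44 V

Node A sees R2 in parallel with the series input of stage 2, R3 + R4 = 50.74 MΩ.
R2 ‖ (R3+R4) = 2.392 MΩ.
So V_A = 15.3 × 0.1595 = 2.441 V.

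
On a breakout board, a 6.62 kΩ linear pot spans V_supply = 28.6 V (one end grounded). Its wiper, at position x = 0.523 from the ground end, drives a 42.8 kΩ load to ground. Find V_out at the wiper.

Split the track: R_lower = x·R_p = 3.462 kΩ, R_upper = (1−x)·R_p = 3.158 kΩ.
R_L loads the lower segment: effective lower R = 3.203 kΩ.
Loaded-divider output: V_out = 28.6 × 0.5036 = 14.40 V.

V_out ≈ 14.4 V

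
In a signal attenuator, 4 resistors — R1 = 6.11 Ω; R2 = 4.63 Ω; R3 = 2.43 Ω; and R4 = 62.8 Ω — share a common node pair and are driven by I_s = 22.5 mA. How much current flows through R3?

I ≈ 11.5 mA

Total conductance ΣG = 1/6.11 + 1/4.63 + 1/2.43 + 1/62.8 = 0.8071 (units of 1/Ω).
R3 takes the fraction G_k/ΣG = 0.4115/0.8071 = 0.5099, so I = 22.5 × 0.5099 = 11.47 mA.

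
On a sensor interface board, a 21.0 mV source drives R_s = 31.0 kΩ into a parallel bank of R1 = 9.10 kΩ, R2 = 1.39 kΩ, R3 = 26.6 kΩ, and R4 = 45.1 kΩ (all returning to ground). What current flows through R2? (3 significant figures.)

Equivalent of the parallel group: R_p = 1.125 kΩ.
Node voltage V_A = V_s · R_p/(R_s + R_p) = 21.0 × 0.03501 = 0.7353 mV.
I(R2) = V_A / R2 = 0.7353/1.39 = 0.5290 µA.
(Check via current divider: I_total = 0.6537 µA; share G_k/ΣG = 0.8092 → same result.)

I ≈ 0.529 µA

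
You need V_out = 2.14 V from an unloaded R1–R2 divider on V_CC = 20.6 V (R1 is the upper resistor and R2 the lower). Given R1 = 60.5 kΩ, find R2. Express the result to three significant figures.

The divider ratio is R2/(R1+R2) = 2.14/20.6 = 0.1039.
R2 = R1 · 0.1039/(1 − 0.1039) = 7.014 kΩ.

R2 ≈ 7.01 kΩ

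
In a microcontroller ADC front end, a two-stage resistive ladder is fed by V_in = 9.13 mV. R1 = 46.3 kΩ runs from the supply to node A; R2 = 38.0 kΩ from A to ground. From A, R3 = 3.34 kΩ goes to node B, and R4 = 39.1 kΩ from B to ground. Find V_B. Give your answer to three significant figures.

Looking into the second stage from A: R3 + R4 = 42.44 kΩ appears in parallel with R2.
Effective lower resistance at A: R2 ‖ 42.44 = 20.05 kΩ.
V_A = 9.13 × 20.05/(46.3 + 20.05) = 2.759 mV.
Stage 2 is unloaded, so V_B = V_A · R4/(R3+R4) = 2.759 × 39.1/42.44 = 2.542 mV.

V_B ≈ 2.54 mV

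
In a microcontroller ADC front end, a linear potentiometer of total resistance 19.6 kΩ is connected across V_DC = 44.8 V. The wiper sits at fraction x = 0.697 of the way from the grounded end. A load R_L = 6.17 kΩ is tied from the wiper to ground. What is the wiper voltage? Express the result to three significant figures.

Lower segment x·R_p = 13.66 kΩ; upper segment (1−x)·R_p = 5.939 kΩ.
(x·R_p) ‖ R_L = 4.250 kΩ.
Then V_out = V_DC · 4.250/(5.939 + 4.250) = 18.69 V.
(Unloaded: V_out = x·V_DC = 31.2 V.)

V_out ≈ 18.7 V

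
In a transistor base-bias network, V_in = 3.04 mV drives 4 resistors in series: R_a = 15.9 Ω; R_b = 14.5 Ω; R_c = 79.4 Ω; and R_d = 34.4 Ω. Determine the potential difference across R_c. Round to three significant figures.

V ≈ 1.67 mV

Series total: ΣR = 15.9 + 14.5 + 79.4 + 34.4 = 144.2 Ω.
By the voltage-divider rule, V = 3.04 × 79.40/144.2 = 1.674 mV.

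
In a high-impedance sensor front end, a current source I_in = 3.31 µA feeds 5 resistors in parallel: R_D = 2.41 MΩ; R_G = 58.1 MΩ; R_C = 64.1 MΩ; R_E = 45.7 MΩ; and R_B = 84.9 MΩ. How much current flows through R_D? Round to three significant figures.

Conductances: ΣG = 1/2.41 + 1/58.1 + 1/64.1 + 1/45.7 + 1/84.9 = 0.4814 (1/MΩ).
Current divider: I(R_D) = I_in · G_k/ΣG = 3.31 × (0.4149/0.4814) = 3.31 × 0.8619 = 2.853 µA.

I ≈ 2.85 µA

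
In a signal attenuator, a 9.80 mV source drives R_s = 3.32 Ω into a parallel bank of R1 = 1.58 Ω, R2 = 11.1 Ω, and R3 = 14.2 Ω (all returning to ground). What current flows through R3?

Parallel bank: R_p = 1/(1/1.58 + 1/11.1 + 1/14.2) = 1.260 Ω.
V_A by voltage divider: V_A = 9.80 × 1.260/(3.32 + 1.260) = 2.697 mV.
I(R3) = V_A / R3 = 2.697/14.2 = 0.1899 mA.

I ≈ 0.190 mA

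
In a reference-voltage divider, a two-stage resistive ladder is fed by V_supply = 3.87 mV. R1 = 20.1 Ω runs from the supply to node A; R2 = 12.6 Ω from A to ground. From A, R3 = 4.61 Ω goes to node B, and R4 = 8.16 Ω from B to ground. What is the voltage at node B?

Node A sees R2 in parallel with the series input of stage 2, R3 + R4 = 12.77 Ω.
Effective lower resistance at A: R2 ‖ 12.77 = 6.342 Ω.
V_A = 3.87 × 6.342/(20.1 + 6.342) = 0.9282 mV.
Then the unloaded second divider: V_B = V_A × R4/(R3+R4) = 0.9282 × 0.6390 = 0.5931 mV.

V_B ≈ 0.593 mV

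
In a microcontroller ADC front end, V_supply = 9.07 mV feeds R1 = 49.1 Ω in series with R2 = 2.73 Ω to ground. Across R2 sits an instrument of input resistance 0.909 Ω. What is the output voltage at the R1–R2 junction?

V_out ≈ 0.124 mV

R2 ‖ R_L = (2.73 × 0.909)/(2.73 + 0.909) = 0.6819 Ω.
Now apply the divider: V_out = 9.07 × 0.01370 = 0.1242 mV.
(Unloaded it would be 0.478 mV; the load pulls it down.)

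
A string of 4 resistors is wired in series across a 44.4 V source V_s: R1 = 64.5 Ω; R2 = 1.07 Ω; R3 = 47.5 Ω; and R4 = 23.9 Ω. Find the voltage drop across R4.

V ≈ 7.75 V

Series total: ΣR = 64.5 + 1.07 + 47.5 + 23.9 = 137.0 Ω.
Voltage divider: V = V_s · (23.90 / 137.0) = 44.4 × 0.1745 = 7.747 V.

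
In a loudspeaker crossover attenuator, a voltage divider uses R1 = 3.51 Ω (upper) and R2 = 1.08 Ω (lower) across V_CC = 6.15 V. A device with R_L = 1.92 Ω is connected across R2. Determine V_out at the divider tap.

First combine the lower leg with the load: R2 ‖ R_L = 0.6912 Ω.
Voltage divider with the loaded lower leg: V_out = 6.15 × 0.6912/(3.51 + 0.6912) = 6.15 × 0.1645 = 1.012 V.

V_out ≈ 1.01 V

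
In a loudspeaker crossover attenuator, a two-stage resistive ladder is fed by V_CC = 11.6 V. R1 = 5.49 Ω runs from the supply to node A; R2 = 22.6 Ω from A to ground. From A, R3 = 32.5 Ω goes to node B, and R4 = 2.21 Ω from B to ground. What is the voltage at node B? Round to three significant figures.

Node A sees R2 in parallel with the series input of stage 2, R3 + R4 = 34.71 Ω.
R2 ‖ (R3+R4) = 13.69 Ω.
So V_A = 11.6 × 0.7137 = 8.279 V.
V_B = V_A × 0.06367 = 0.5271 V.

V_B ≈ 0.527 V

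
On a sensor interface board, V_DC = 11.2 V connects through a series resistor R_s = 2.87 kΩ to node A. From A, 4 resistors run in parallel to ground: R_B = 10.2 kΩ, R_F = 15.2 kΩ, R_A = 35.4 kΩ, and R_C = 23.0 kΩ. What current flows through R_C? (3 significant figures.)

I ≈ 0.291 mA

Combine the parallel branches: R_p = (1/10.2 + 1/15.2 + 1/35.4 + 1/23.0)⁻¹ = 4.245 kΩ.
V_A = 11.2 × 4.245/7.115 = 6.682 V.
I(R_C) = V_A / R_C = 6.682/23.0 = 0.2905 mA.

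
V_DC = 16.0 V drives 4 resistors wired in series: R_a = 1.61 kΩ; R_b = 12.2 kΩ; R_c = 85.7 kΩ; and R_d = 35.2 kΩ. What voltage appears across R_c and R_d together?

Series total: ΣR = 1.61 + 12.2 + 85.7 + 35.2 = 134.7 kΩ.
R_{R_c..R_d} = 85.7 + 35.2 = 120.9 kΩ.
By the voltage-divider rule, V = 16.0 × 120.9/134.7 = 14.36 V.

V ≈ 14.4 V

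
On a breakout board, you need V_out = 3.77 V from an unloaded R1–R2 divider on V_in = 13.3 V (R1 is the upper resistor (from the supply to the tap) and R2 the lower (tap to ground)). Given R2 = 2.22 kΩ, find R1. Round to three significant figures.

R1 ≈ 5.61 kΩ

Required fraction k = V_out/V_in = 0.2835.
Rearranging, R1 = R2·(1−k)/k = 2.22 × 2.528 = 5.612 kΩ.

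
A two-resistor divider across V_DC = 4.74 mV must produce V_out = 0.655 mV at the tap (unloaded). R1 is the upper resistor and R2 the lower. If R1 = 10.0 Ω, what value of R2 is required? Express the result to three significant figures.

V_out/V_DC = R2/(R1+R2) = 0.1382.
Rearranging, R2 = R1·k/(1−k) = 10.0 × 0.1603 = 1.603 Ω.

R2 ≈ 1.60 Ω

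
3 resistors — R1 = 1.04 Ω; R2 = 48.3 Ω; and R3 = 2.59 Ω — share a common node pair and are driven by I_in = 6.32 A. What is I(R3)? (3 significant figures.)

Total conductance ΣG = 1/1.04 + 1/48.3 + 1/2.59 = 1.368 (units of 1/Ω).
R3 takes the fraction G_k/ΣG = 0.3861/1.368 = 0.2822, so I = 6.32 × 0.2822 = 1.783 A.

I ≈ 1.78 A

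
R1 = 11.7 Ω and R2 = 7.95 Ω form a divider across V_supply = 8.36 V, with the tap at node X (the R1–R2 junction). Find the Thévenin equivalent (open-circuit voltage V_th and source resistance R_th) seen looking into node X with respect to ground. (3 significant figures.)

Open-circuit (no load on X): V_th = V_supply · R2/(R1 + R2) = 8.36 × 7.95/(11.70 + 7.95) = 3.382 V.
Looking into X with the source shorted: R_th = R1·R2/(R1+R2) = 11.70 × 7.95/19.65 = 4.734 Ω.

V_th ≈ 3.38 V, R_th ≈ 4.73 Ω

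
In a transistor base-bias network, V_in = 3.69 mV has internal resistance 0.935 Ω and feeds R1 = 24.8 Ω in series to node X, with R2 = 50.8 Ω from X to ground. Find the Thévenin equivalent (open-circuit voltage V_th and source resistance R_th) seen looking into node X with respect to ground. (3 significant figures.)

R1' = 0.935 + 24.8 = 25.73 Ω (source resistance + R1).
V_th is the unloaded tap voltage: V_in · R2/(R1'+R2) = 3.69 × 0.6637 = 2.449 mV.
With V_in suppressed (replaced by a short), R_th = R1' ‖ R2 = (25.73 × 50.8)/(25.73 + 50.8) = 17.08 Ω.

V_th ≈ 2.45 mV, R_th ≈ 17.1 Ω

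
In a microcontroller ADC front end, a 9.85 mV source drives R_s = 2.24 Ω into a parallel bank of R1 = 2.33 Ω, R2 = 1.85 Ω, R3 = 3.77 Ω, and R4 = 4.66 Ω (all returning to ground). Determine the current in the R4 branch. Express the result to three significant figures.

I ≈ 0.498 mA

Equivalent of the parallel group: R_p = 0.6899 Ω.
V_A = 9.85 × 0.6899/2.930 = 2.319 mV.
Branch current I = V_A/R4 = 2.319/4.66 = 0.4977 mA.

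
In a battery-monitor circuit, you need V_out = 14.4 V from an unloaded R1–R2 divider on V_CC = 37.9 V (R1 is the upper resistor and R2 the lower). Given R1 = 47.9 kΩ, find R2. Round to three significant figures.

Required fraction k = V_out/V_CC = 0.3799.
So R2 = R1 · V_out/(V_CC − V_out) = 47.9 × 14.4/(37.9 − 14.4) = 47.9 × 0.6128 = 29.35 kΩ.

R2 ≈ 29.4 kΩ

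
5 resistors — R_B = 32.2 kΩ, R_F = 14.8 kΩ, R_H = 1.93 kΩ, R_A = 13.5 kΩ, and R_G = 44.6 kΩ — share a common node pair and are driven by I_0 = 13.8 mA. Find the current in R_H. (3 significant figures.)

Total conductance ΣG = 1/32.2 + 1/14.8 + 1/1.93 + 1/13.5 + 1/44.6 = 0.7133 (units of 1/kΩ).
R_H takes the fraction G_k/ΣG = 0.5181/0.7133 = 0.7264, so I = 13.8 × 0.7264 = 10.02 mA.

I ≈ 10.0 mA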